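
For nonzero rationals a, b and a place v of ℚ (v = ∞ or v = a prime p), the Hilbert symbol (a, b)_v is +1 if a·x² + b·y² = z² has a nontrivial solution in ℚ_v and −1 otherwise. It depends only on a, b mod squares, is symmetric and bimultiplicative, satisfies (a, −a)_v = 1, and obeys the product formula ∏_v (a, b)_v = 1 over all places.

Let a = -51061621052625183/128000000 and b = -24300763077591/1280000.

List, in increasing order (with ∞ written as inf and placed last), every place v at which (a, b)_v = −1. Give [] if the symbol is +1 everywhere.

Mod squares: a ≡ -286, b ≡ -4862. Check v ∈ {∞, 2, 3, 5, 7, 11, 13, 17, 23}.
v=11: a=11^1·(≡8), b=11^1·(≡1) mod 11; (8|11)=-1, (1|11)=+1; (−1)^{1·1·5}·(-1)^1·(+1)^1 = +1.
v=23: a=23^4·(≡8), b=23^4·(≡15) mod 23; (8|23)=+1, (15|23)=-1; (−1)^{4·4·11}·(+1)^4·(-1)^4 = +1.
v=13: a=13^1·(≡12), b=13^1·(≡12) mod 13; (12|13)=+1, (12|13)=+1; (−1)^{1·1·6}·(+1)^1·(+1)^1 = +1.
v=7: a=7^4·(≡4), b=7^2·(≡3) mod 7; (4|7)=+1, (3|7)=-1; (−1)^{4·2·3}·(+1)^2·(-1)^4 = +1.
v=17: a=17^0·(≡10), b=17^1·(≡12) mod 17; (10|17)=-1, (12|17)=-1; (−1)^{0·1·8}·(-1)^1·(-1)^0 = -1.
v=2: v_2(a)=-13, v_2(b)=-11; units ≡ 1, 1 (mod 8); ε·ε+αω+βω = 0·0+-13·0+-11·0 ≡ 0  ⇒  (a,b)_2 = +1.
v=5: a=5^-6·(≡1), b=5^-4·(≡3) mod 5; (1|5)=+1, (3|5)=-1; (−1)^{-6·-4·2}·(+1)^-4·(-1)^-6 = +1.
v=3: a=3^12·(≡2), b=3^6·(≡1) mod 3; (2|3)=-1, (1|3)=+1; (−1)^{12·6·1}·(-1)^6·(+1)^12 = +1.
v=∞: -286 < 0 and -4862 < 0  ⇒  (a,b)_∞ = -1.
|Ram(-286, -4862)| = 2, even; anisotropic at {17, ∞}.

[17, inf]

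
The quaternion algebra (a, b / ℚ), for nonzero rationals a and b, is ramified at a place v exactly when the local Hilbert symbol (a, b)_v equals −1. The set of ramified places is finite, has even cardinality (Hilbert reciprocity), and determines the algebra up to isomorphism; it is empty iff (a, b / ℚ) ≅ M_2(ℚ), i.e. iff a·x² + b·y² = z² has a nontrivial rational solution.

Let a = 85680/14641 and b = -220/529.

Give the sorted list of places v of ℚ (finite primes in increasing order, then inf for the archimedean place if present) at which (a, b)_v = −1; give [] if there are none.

(a, b) ≡ (595, -55) mod (ℚ^×)²; places V = {2, 3, 5, 7, 11, 17, 23, ∞}.
(a,b)_3: α=2, u≡1; β=0, v≡2 (mod 3); (1|3)=+1, (2|3)=-1; sign (−1)^0·+1^0·-1^2 = +1.
(a,b)_5: α=1, u≡1; β=1, v≡4 (mod 5); (1|5)=+1, (4|5)=+1; sign (−1)^0·+1^1·+1^1 = +1.
(a,b)_11: α=-4, u≡1; β=1, v≡2 (mod 11); (1|11)=+1, (2|11)=-1; sign (−1)^0·+1^1·-1^-4 = +1.
(a,b)_7: α=1, u≡1; β=0, v≡1 (mod 7); (1|7)=+1, (1|7)=+1; sign (−1)^0·+1^0·+1^1 = +1.
(a,b)_∞: sgn(595)=+, sgn(-55)=−, so +1.
(a,b)_17: α=1, u≡2; β=0, v≡9 (mod 17); (2|17)=+1, (9|17)=+1; sign (−1)^0·+1^0·+1^1 = +1.
(a,b)_2: α=4, β=2; u≡3, v≡1 (mod 8); ε(u)ε(v)=1·0, αω(v)=4·0, βω(u)=2·1; sum ≡ 0  ⇒  +1.
(a,b)_23: α=0, u≡11; β=-2, v≡10 (mod 23); (11|23)=-1, (10|23)=-1; sign (−1)^0·-1^-2·-1^0 = +1.
Ram(a, b) = ∅: the form 595·x² + -55·y² − z² is isotropic over every ℚ_v, so by Hasse–Minkowski it is isotropic over ℚ.

[]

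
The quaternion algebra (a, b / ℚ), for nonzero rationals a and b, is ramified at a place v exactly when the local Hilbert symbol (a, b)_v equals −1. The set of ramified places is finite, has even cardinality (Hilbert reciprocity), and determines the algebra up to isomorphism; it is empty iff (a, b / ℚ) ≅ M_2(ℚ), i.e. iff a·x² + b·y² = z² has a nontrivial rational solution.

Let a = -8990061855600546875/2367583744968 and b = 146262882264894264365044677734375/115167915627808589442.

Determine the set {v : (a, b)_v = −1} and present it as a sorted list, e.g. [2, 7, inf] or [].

[2, 11, 19, 23]

(a, b) ≡ (-48070, 46) mod (ℚ^×)²; places V = {2, 3, 5, 7, 11, 13, 19, 23, 29, 31, 37, ∞}.
(a,b)_7: α=2, u≡6; β=4, v≡4 (mod 7); (6|7)=-1, (4|7)=+1; sign (−1)^0·-1^4·+1^2 = +1.
(a,b)_37: α=-2, u≡7; β=-4, v≡12 (mod 37); (7|37)=+1, (12|37)=+1; sign (−1)^0·+1^-4·+1^-2 = +1.
(a,b)_11: α=1, u≡8; β=2, v≡6 (mod 11); (8|11)=-1, (6|11)=-1; sign (−1)^0·-1^2·-1^1 = -1.
(a,b)_31: α=4, u≡24; β=6, v≡24 (mod 31); (24|31)=-1, (24|31)=-1; sign (−1)^0·-1^6·-1^4 = +1.
(a,b)_5: α=7, u≡1; β=12, v≡4 (mod 5); (1|5)=+1, (4|5)=+1; sign (−1)^0·+1^12·+1^7 = +1.
(a,b)_19: α=1, u≡4; β=2, v≡10 (mod 19); (4|19)=+1, (10|19)=-1; sign (−1)^0·+1^2·-1^1 = -1.
(a,b)_29: α=-2, u≡8; β=-4, v≡26 (mod 29); (8|29)=-1, (26|29)=-1; sign (−1)^0·-1^-4·-1^-2 = +1.
(a,b)_2: α=-3, β=-1; u≡5, v≡7 (mod 8); ε(u)ε(v)=0·1, αω(v)=-3·0, βω(u)=-1·1; sum ≡ 1  ⇒  -1.
(a,b)_∞: sgn(-48070)=−, sgn(46)=+, so +1.
(a,b)_23: α=3, u≡12; β=5, v≡16 (mod 23); (12|23)=+1, (16|23)=+1; sign (−1)^1·+1^5·+1^3 = -1.
(a,b)_13: α=-4, u≡3; β=-6, v≡7 (mod 13); (3|13)=+1, (7|13)=-1; sign (−1)^0·+1^-6·-1^-4 = +1.
(a,b)_3: α=-2, u≡2; β=-2, v≡1 (mod 3); (2|3)=-1, (1|3)=+1; sign (−1)^0·-1^-2·+1^-2 = +1.
|Ram(-48070, 46)| = 4, even; anisotropic at {2, 11, 19, 23}.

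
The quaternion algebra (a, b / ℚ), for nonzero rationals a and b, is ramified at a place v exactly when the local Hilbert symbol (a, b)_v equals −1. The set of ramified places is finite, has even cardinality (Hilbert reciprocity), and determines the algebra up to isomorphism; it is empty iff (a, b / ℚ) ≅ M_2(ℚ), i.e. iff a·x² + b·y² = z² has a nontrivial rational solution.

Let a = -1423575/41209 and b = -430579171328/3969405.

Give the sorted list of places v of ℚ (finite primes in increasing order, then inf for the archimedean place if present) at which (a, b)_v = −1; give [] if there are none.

Mod squares: a ≡ -703, b ≡ -136735. Check v ∈ {∞, 2, 3, 5, 7, 11, 19, 23, 29, 31, 37, 41}.
v=3: a=3^4·(≡2), b=3^-8·(≡2) mod 3; (2|3)=-1, (2|3)=-1; (−1)^{4·-8·1}·(-1)^-8·(-1)^4 = +1.
v=23: a=23^0·(≡15), b=23^1·(≡1) mod 23; (15|23)=-1, (1|23)=+1; (−1)^{0·1·11}·(-1)^1·(+1)^0 = -1.
v=2: v_2(a)=0, v_2(b)=14; units ≡ 1, 1 (mod 8); ε·ε+αω+βω = 0·0+0·0+14·0 ≡ 0  ⇒  (a,b)_2 = +1.
v=31: a=31^0·(≡10), b=31^2·(≡23) mod 31; (10|31)=+1, (23|31)=-1; (−1)^{0·2·15}·(+1)^2·(-1)^0 = +1.
v=19: a=19^1·(≡4), b=19^0·(≡3) mod 19; (4|19)=+1, (3|19)=-1; (−1)^{1·0·9}·(+1)^0·(-1)^1 = -1.
v=37: a=37^1·(≡20), b=37^0·(≡15) mod 37; (20|37)=-1, (15|37)=-1; (−1)^{1·0·18}·(-1)^0·(-1)^1 = -1.
v=11: a=11^0·(≡4), b=11^-2·(≡8) mod 11; (4|11)=+1, (8|11)=-1; (−1)^{0·-2·5}·(+1)^-2·(-1)^0 = +1.
v=41: a=41^0·(≡17), b=41^1·(≡3) mod 41; (17|41)=-1, (3|41)=-1; (−1)^{0·1·20}·(-1)^1·(-1)^0 = -1.
v=7: a=7^-2·(≡1), b=7^0·(≡5) mod 7; (1|7)=+1, (5|7)=-1; (−1)^{-2·0·3}·(+1)^0·(-1)^-2 = +1.
v=29: a=29^-2·(≡9), b=29^1·(≡2) mod 29; (9|29)=+1, (2|29)=-1; (−1)^{-2·1·14}·(+1)^1·(-1)^-2 = +1.
v=5: a=5^2·(≡3), b=5^-1·(≡2) mod 5; (3|5)=-1, (2|5)=-1; (−1)^{2·-1·2}·(-1)^-1·(-1)^2 = -1.
v=∞: -703 < 0 and -136735 < 0  ⇒  (a,b)_∞ = -1.
|Ram(-703, -136735)| = 6, even; anisotropic at {5, 19, 23, 37, 41, ∞}.

[5, 19, 23, 37, 41, inf]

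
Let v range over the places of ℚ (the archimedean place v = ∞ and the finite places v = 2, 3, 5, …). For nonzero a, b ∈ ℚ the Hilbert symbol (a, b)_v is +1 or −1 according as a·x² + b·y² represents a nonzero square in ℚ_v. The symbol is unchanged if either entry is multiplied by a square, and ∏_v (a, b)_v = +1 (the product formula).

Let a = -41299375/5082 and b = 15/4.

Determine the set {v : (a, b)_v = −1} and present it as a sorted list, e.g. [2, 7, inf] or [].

[5, 23]

(a, b) ≡ (-16422, 15) mod (ℚ^×)²; places V = {2, 3, 5, 7, 11, 13, 17, 23, ∞}.
(a,b)_23: α=1, u≡15; β=0, v≡21 (mod 23); (15|23)=-1, (21|23)=-1; sign (−1)^0·-1^0·-1^1 = -1.
(a,b)_13: α=2, u≡1; β=0, v≡7 (mod 13); (1|13)=+1, (7|13)=-1; sign (−1)^0·+1^0·-1^2 = +1.
(a,b)_7: α=-1, u≡6; β=0, v≡2 (mod 7); (6|7)=-1, (2|7)=+1; sign (−1)^0·-1^0·+1^-1 = +1.
(a,b)_∞: sgn(-16422)=−, sgn(15)=+, so +1.
(a,b)_11: α=-2, u≡9; β=0, v≡1 (mod 11); (9|11)=+1, (1|11)=+1; sign (−1)^0·+1^0·+1^-2 = +1.
(a,b)_2: α=-1, β=-2; u≡5, v≡7 (mod 8); ε(u)ε(v)=0·1, αω(v)=-1·0, βω(u)=-2·1; sum ≡ 0  ⇒  +1.
(a,b)_17: α=1, u≡7; β=0, v≡8 (mod 17); (7|17)=-1, (8|17)=+1; sign (−1)^0·-1^0·+1^1 = +1.
(a,b)_5: α=4, u≡3; β=1, v≡2 (mod 5); (3|5)=-1, (2|5)=-1; sign (−1)^0·-1^1·-1^4 = -1.
(a,b)_3: α=-1, u≡1; β=1, v≡2 (mod 3); (1|3)=+1, (2|3)=-1; sign (−1)^1·+1^1·-1^-1 = +1.
(-16422, 15 / ℚ) ramifies at {5, 23}: a division algebra.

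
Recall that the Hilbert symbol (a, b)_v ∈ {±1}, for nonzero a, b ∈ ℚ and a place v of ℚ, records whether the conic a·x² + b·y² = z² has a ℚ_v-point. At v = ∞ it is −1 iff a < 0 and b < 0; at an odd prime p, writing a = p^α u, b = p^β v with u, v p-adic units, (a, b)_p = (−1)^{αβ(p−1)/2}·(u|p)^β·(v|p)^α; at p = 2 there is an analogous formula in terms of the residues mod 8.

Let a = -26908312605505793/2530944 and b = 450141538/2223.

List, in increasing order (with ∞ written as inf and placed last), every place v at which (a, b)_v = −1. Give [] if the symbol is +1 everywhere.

[11, 17]

(a, b) ≡ (-190762, 18752734) mod (ℚ^×)²; places V = {2, 3, 7, 11, 13, 17, 19, 23, 29, ∞}.
(a,b)_2: α=-7, β=1; u≡3, v≡7 (mod 8); ε(u)ε(v)=1·1, αω(v)=-7·0, βω(u)=1·1; sum ≡ 0  ⇒  +1.
(a,b)_11: α=5, u≡3; β=3, v≡3 (mod 11); (3|11)=+1, (3|11)=+1; sign (−1)^1·+1^3·+1^5 = -1.
(a,b)_∞: sgn(-190762)=−, sgn(18752734)=+, so +1.
(a,b)_29: α=1, u≡1; β=1, v≡7 (mod 29); (1|29)=+1, (7|29)=+1; sign (−1)^0·+1^1·+1^1 = +1.
(a,b)_23: α=1, u≡6; β=0, v≡8 (mod 23); (6|23)=+1, (8|23)=+1; sign (−1)^0·+1^0·+1^1 = +1.
(a,b)_17: α=2, u≡6; β=1, v≡12 (mod 17); (6|17)=-1, (12|17)=-1; sign (−1)^0·-1^1·-1^2 = -1.
(a,b)_13: α=-3, u≡4; β=-1, v≡1 (mod 13); (4|13)=+1, (1|13)=+1; sign (−1)^0·+1^-1·+1^-3 = +1.
(a,b)_3: α=-2, u≡2; β=-2, v≡1 (mod 3); (2|3)=-1, (1|3)=+1; sign (−1)^0·-1^-2·+1^-2 = +1.
(a,b)_19: α=2, u≡11; β=-1, v≡12 (mod 19); (11|19)=+1, (12|19)=-1; sign (−1)^0·+1^-1·-1^2 = +1.
(a,b)_7: α=4, u≡1; β=3, v≡5 (mod 7); (1|7)=+1, (5|7)=-1; sign (−1)^0·+1^3·-1^4 = +1.
|Ram(-190762, 18752734)| = 2, even; anisotropic at {11, 17}.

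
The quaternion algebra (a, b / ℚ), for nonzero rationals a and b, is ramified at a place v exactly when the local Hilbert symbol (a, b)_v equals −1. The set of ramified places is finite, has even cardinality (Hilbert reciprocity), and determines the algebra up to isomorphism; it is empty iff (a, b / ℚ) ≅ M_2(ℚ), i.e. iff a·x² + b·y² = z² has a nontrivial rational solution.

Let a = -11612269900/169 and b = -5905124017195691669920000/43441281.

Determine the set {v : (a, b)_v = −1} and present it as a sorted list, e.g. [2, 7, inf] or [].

Mod squares: a ≡ -2369851, b ≡ -2737. Check v ∈ {∞, 2, 3, 5, 7, 11, 13, 17, 19, 23, 29}.
v=7: a=7^2·(≡5), b=7^5·(≡4) mod 7; (5|7)=-1, (4|7)=+1; (−1)^{2·5·3}·(-1)^5·(+1)^2 = -1.
v=19: a=19^1·(≡6), b=19^2·(≡13) mod 19; (6|19)=+1, (13|19)=-1; (−1)^{1·2·9}·(+1)^2·(-1)^1 = -1.
v=11: a=11^1·(≡9), b=11^2·(≡6) mod 11; (9|11)=+1, (6|11)=-1; (−1)^{1·2·5}·(+1)^2·(-1)^1 = -1.
v=23: a=23^1·(≡9), b=23^3·(≡20) mod 23; (9|23)=+1, (20|23)=-1; (−1)^{1·3·11}·(+1)^3·(-1)^1 = +1.
v=13: a=13^-2·(≡3), b=13^-6·(≡5) mod 13; (3|13)=+1, (5|13)=-1; (−1)^{-2·-6·6}·(+1)^-6·(-1)^-2 = +1.
v=2: v_2(a)=2, v_2(b)=8; units ≡ 5, 7 (mod 8); ε·ε+αω+βω = 0·1+2·0+8·1 ≡ 0  ⇒  (a,b)_2 = +1.
v=∞: -2369851 < 0 and -2737 < 0  ⇒  (a,b)_∞ = -1.
v=3: a=3^0·(≡2), b=3^-2·(≡2) mod 3; (2|3)=-1, (2|3)=-1; (−1)^{0·-2·1}·(-1)^-2·(-1)^0 = +1.
v=17: a=17^1·(≡12), b=17^3·(≡8) mod 17; (12|17)=-1, (8|17)=+1; (−1)^{1·3·8}·(-1)^3·(+1)^1 = -1.
v=5: a=5^2·(≡1), b=5^4·(≡3) mod 5; (1|5)=+1, (3|5)=-1; (−1)^{2·4·2}·(+1)^4·(-1)^2 = +1.
v=29: a=29^1·(≡18), b=29^2·(≡26) mod 29; (18|29)=-1, (26|29)=-1; (−1)^{1·2·14}·(-1)^2·(-1)^1 = -1.
Ram(-2369851, -2737) = {7, 11, 17, 19, 29, ∞}; no ℚ_7-point on the conic.

[7, 11, 17, 19, 29, inf]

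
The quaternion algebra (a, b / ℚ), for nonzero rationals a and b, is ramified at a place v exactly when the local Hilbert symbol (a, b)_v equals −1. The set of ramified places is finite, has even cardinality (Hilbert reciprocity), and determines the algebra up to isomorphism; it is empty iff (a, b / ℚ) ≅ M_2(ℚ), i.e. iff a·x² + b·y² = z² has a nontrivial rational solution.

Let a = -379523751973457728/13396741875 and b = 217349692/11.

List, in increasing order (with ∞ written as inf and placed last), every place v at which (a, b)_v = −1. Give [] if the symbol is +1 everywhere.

(a, b) ≡ (-711399, 12198197) mod (ℚ^×)²; places V = {2, 3, 5, 7, 11, 13, 17, 19, 29, 37, 41, 43, ∞}.
(a,b)_3: α=-11, u≡2; β=0, v≡2 (mod 3); (2|3)=-1, (2|3)=-1; sign (−1)^0·-1^0·-1^-11 = -1.
(a,b)_43: α=0, u≡17; β=1, v≡19 (mod 43); (17|43)=+1, (19|43)=-1; sign (−1)^0·+1^1·-1^0 = +1.
(a,b)_7: α=2, u≡4; β=2, v≡1 (mod 7); (4|7)=+1, (1|7)=+1; sign (−1)^0·+1^2·+1^2 = +1.
(a,b)_37: α=1, u≡29; β=1, v≡1 (mod 37); (29|37)=-1, (1|37)=+1; sign (−1)^0·-1^1·+1^1 = -1.
(a,b)_∞: sgn(-711399)=−, sgn(12198197)=+, so +1.
(a,b)_5: α=-4, u≡1; β=0, v≡2 (mod 5); (1|5)=+1, (2|5)=-1; sign (−1)^0·+1^0·-1^-4 = +1.
(a,b)_13: α=1, u≡5; β=0, v≡6 (mod 13); (5|13)=-1, (6|13)=-1; sign (−1)^0·-1^0·-1^1 = -1.
(a,b)_29: α=3, u≡19; β=0, v≡21 (mod 29); (19|29)=-1, (21|29)=-1; sign (−1)^0·-1^0·-1^3 = -1.
(a,b)_17: α=1, u≡10; β=1, v≡14 (mod 17); (10|17)=-1, (14|17)=-1; sign (−1)^0·-1^1·-1^1 = +1.
(a,b)_11: α=-2, u≡9; β=-1, v≡10 (mod 11); (9|11)=+1, (10|11)=-1; sign (−1)^0·+1^-1·-1^-2 = +1.
(a,b)_2: α=6, β=2; u≡1, v≡5 (mod 8); ε(u)ε(v)=0·0, αω(v)=6·1, βω(u)=2·0; sum ≡ 0  ⇒  +1.
(a,b)_41: α=2, u≡32; β=1, v≡33 (mod 41); (32|41)=+1, (33|41)=+1; sign (−1)^0·+1^1·+1^2 = +1.
(a,b)_19: α=2, u≡13; β=0, v≡6 (mod 19); (13|19)=-1, (6|19)=+1; sign (−1)^0·-1^0·+1^2 = +1.
(-711399, 12198197 / ℚ) ramifies at {3, 13, 29, 37}: a division algebra.

[3, 13, 29, 37]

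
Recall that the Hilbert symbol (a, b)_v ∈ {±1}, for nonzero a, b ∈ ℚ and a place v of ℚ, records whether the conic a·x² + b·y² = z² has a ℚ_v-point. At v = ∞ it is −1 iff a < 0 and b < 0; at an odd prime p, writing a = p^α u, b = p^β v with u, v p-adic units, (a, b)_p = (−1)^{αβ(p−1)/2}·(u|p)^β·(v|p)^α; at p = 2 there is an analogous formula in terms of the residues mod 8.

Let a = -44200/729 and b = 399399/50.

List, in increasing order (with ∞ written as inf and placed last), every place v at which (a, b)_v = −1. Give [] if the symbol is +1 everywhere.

[3, 19]

(a, b) ≡ (-442, 16302) mod (ℚ^×)²; places V = {2, 3, 5, 7, 11, 13, 17, 19, ∞}.
(a,b)_∞: sgn(-442)=−, sgn(16302)=+, so +1.
(a,b)_17: α=1, u≡8; β=0, v≡16 (mod 17); (8|17)=+1, (16|17)=+1; sign (−1)^0·+1^0·+1^1 = +1.
(a,b)_11: α=0, u≡3; β=1, v≡7 (mod 11); (3|11)=+1, (7|11)=-1; sign (−1)^0·+1^1·-1^0 = +1.
(a,b)_3: α=-6, u≡2; β=1, v≡1 (mod 3); (2|3)=-1, (1|3)=+1; sign (−1)^0·-1^1·+1^-6 = -1.
(a,b)_5: α=2, u≡3; β=-2, v≡2 (mod 5); (3|5)=-1, (2|5)=-1; sign (−1)^0·-1^-2·-1^2 = +1.
(a,b)_2: α=3, β=-1; u≡3, v≡7 (mod 8); ε(u)ε(v)=1·1, αω(v)=3·0, βω(u)=-1·1; sum ≡ 0  ⇒  +1.
(a,b)_19: α=0, u≡10; β=1, v≡18 (mod 19); (10|19)=-1, (18|19)=-1; sign (−1)^0·-1^1·-1^0 = -1.
(a,b)_13: α=1, u≡6; β=1, v≡11 (mod 13); (6|13)=-1, (11|13)=-1; sign (−1)^0·-1^1·-1^1 = +1.
(a,b)_7: α=0, u≡5; β=2, v≡3 (mod 7); (5|7)=-1, (3|7)=-1; sign (−1)^0·-1^2·-1^0 = +1.
Ram(-442, 16302) = {3, 19}; no ℚ_3-point on the conic.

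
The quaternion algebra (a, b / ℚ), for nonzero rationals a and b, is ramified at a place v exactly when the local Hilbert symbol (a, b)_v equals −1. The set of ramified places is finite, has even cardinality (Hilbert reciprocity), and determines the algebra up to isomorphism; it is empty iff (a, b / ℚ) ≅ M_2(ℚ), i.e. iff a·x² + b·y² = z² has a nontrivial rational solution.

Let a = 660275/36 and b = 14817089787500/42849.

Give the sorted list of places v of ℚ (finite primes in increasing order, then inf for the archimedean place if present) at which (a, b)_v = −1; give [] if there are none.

[2, 11]

(a, b) ≡ (11, 35) mod (ℚ^×)²; places V = {2, 3, 5, 7, 11, 13, 23, ∞}.
(a,b)_23: α=0, u≡17; β=-2, v≡9 (mod 23); (17|23)=-1, (9|23)=+1; sign (−1)^0·-1^-2·+1^0 = +1.
(a,b)_3: α=-2, u≡2; β=-4, v≡2 (mod 3); (2|3)=-1, (2|3)=-1; sign (−1)^0·-1^-4·-1^-2 = +1.
(a,b)_∞: sgn(11)=+, sgn(35)=+, so +1.
(a,b)_11: α=1, u≡3; β=2, v≡10 (mod 11); (3|11)=+1, (10|11)=-1; sign (−1)^0·+1^2·-1^1 = -1.
(a,b)_2: α=-2, β=2; u≡3, v≡3 (mod 8); ε(u)ε(v)=1·1, αω(v)=-2·1, βω(u)=2·1; sum ≡ 1  ⇒  -1.
(a,b)_13: α=0, u≡7; β=4, v≡10 (mod 13); (7|13)=-1, (10|13)=+1; sign (−1)^0·-1^4·+1^0 = +1.
(a,b)_5: α=2, u≡1; β=5, v≡3 (mod 5); (1|5)=+1, (3|5)=-1; sign (−1)^0·+1^5·-1^2 = +1.
(a,b)_7: α=4, u≡2; β=3, v≡5 (mod 7); (2|7)=+1, (5|7)=-1; sign (−1)^0·+1^3·-1^4 = +1.
Ram(11, 35) = {2, 11}; no ℚ_2-point on the conic.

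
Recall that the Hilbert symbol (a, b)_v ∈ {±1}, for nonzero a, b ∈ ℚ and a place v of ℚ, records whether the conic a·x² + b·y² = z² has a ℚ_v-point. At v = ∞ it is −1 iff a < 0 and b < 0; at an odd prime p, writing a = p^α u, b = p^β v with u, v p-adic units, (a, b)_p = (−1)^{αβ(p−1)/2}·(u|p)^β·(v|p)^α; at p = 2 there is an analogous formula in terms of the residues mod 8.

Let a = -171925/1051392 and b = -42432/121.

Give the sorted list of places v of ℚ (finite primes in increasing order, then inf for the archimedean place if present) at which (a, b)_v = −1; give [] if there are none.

(a, b) ≡ (-39, -663) mod (ℚ^×)²; places V = {2, 3, 5, 11, 13, 17, 23, 37, ∞}.
(a,b)_5: α=2, u≡4; β=0, v≡3 (mod 5); (4|5)=+1, (3|5)=-1; sign (−1)^0·+1^0·-1^2 = +1.
(a,b)_37: α=-2, u≡19; β=0, v≡34 (mod 37); (19|37)=-1, (34|37)=+1; sign (−1)^0·-1^0·+1^-2 = +1.
(a,b)_11: α=0, u≡5; β=-2, v≡6 (mod 11); (5|11)=+1, (6|11)=-1; sign (−1)^0·+1^-2·-1^0 = +1.
(a,b)_2: α=-8, β=6; u≡1, v≡1 (mod 8); ε(u)ε(v)=0·0, αω(v)=-8·0, βω(u)=6·0; sum ≡ 0  ⇒  +1.
(a,b)_3: α=-1, u≡2; β=1, v≡1 (mod 3); (2|3)=-1, (1|3)=+1; sign (−1)^1·-1^1·+1^-1 = +1.
(a,b)_17: α=0, u≡3; β=1, v≡10 (mod 17); (3|17)=-1, (10|17)=-1; sign (−1)^0·-1^1·-1^0 = -1.
(a,b)_∞: sgn(-39)=−, sgn(-663)=−, so -1.
(a,b)_13: α=1, u≡12; β=1, v≡3 (mod 13); (12|13)=+1, (3|13)=+1; sign (−1)^0·+1^1·+1^1 = +1.
(a,b)_23: α=2, u≡7; β=0, v≡12 (mod 23); (7|23)=-1, (12|23)=+1; sign (−1)^0·-1^0·+1^2 = +1.
(-39, -663 / ℚ) ramifies at {17, ∞}: a division algebra.

[17, inf]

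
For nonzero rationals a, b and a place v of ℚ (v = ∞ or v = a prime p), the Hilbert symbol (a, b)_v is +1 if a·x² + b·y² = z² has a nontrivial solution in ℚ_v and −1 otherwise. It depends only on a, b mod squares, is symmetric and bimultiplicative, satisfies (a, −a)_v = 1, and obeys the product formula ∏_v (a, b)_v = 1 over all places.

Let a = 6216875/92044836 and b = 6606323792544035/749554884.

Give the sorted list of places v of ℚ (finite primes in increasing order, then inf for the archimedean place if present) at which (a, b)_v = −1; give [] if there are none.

(a, b) ≡ (203, 4715) mod (ℚ^×)²; places V = {2, 3, 5, 7, 13, 17, 23, 29, 41, ∞}.
(a,b)_7: α=3, u≡1; β=8, v≡1 (mod 7); (1|7)=+1, (1|7)=+1; sign (−1)^0·+1^8·+1^3 = +1.
(a,b)_2: α=-2, β=-2; u≡3, v≡3 (mod 8); ε(u)ε(v)=1·1, αω(v)=-2·1, βω(u)=-2·1; sum ≡ 1  ⇒  -1.
(a,b)_23: α=0, u≡10; β=1, v≡20 (mod 23); (10|23)=-1, (20|23)=-1; sign (−1)^0·-1^1·-1^0 = -1.
(a,b)_3: α=-4, u≡2; β=-8, v≡2 (mod 3); (2|3)=-1, (2|3)=-1; sign (−1)^0·-1^-8·-1^-4 = +1.
(a,b)_41: α=-2, u≡8; β=1, v≡20 (mod 41); (8|41)=+1, (20|41)=+1; sign (−1)^0·+1^1·+1^-2 = +1.
(a,b)_17: α=0, u≡13; β=2, v≡12 (mod 17); (13|17)=+1, (12|17)=-1; sign (−1)^0·+1^2·-1^0 = +1.
(a,b)_29: α=1, u≡20; β=2, v≡21 (mod 29); (20|29)=+1, (21|29)=-1; sign (−1)^0·+1^2·-1^1 = -1.
(a,b)_13: α=-2, u≡6; β=-4, v≡4 (mod 13); (6|13)=-1, (4|13)=+1; sign (−1)^0·-1^-4·+1^-2 = +1.
(a,b)_5: α=4, u≡2; β=1, v≡3 (mod 5); (2|5)=-1, (3|5)=-1; sign (−1)^0·-1^1·-1^4 = -1.
(a,b)_∞: sgn(203)=+, sgn(4715)=+, so +1.
(203, 4715 / ℚ) ramifies at {2, 5, 23, 29}: a division algebra.

[2, 5, 23, 29]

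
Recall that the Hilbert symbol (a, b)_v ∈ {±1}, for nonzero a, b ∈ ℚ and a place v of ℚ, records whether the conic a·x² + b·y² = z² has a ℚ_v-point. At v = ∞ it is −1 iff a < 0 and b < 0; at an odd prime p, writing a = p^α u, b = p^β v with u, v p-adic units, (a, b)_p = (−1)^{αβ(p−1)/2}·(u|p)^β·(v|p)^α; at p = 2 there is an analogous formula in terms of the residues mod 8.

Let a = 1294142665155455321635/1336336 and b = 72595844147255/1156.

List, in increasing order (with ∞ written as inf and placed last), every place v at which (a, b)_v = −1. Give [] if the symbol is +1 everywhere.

[2, 5, 13, 43]

Mod squares: a ≡ 4072315, b ≡ 39076895. Check v ∈ {∞, 2, 5, 11, 13, 17, 29, 31, 41, 43, 47}.
v=17: a=17^-4·(≡1), b=17^-2·(≡4) mod 17; (1|17)=+1, (4|17)=+1; (−1)^{-4·-2·8}·(+1)^-2·(+1)^-4 = +1.
v=29: a=29^4·(≡12), b=29^2·(≡24) mod 29; (12|29)=-1, (24|29)=+1; (−1)^{4·2·14}·(-1)^2·(+1)^4 = +1.
v=31: a=31^1·(≡2), b=31^1·(≡6) mod 31; (2|31)=+1, (6|31)=-1; (−1)^{1·1·15}·(+1)^1·(-1)^1 = +1.
v=11: a=11^2·(≡5), b=11^1·(≡6) mod 11; (5|11)=+1, (6|11)=-1; (−1)^{2·1·5}·(+1)^1·(-1)^2 = +1.
v=5: a=5^1·(≡2), b=5^1·(≡1) mod 5; (2|5)=-1, (1|5)=+1; (−1)^{1·1·2}·(-1)^1·(+1)^1 = -1.
v=2: v_2(a)=-4, v_2(b)=-2; units ≡ 3, 7 (mod 8); ε·ε+αω+βω = 1·1+-4·0+-2·1 ≡ 1  ⇒  (a,b)_2 = -1.
v=41: a=41^2·(≡31), b=41^1·(≡10) mod 41; (31|41)=+1, (10|41)=+1; (−1)^{2·1·20}·(+1)^1·(+1)^2 = +1.
v=47: a=47^3·(≡36), b=47^2·(≡21) mod 47; (36|47)=+1, (21|47)=+1; (−1)^{3·2·23}·(+1)^2·(+1)^3 = +1.
v=∞: 4072315 > 0 and 39076895 > 0  ⇒  (a,b)_∞ = +1.
v=13: a=13^1·(≡2), b=13^1·(≡1) mod 13; (2|13)=-1, (1|13)=+1; (−1)^{1·1·6}·(-1)^1·(+1)^1 = -1.
v=43: a=43^1·(≡19), b=43^1·(≡19) mod 43; (19|43)=-1, (19|43)=-1; (−1)^{1·1·21}·(-1)^1·(-1)^1 = -1.
|Ram(4072315, 39076895)| = 4, even; anisotropic at {2, 5, 13, 43}.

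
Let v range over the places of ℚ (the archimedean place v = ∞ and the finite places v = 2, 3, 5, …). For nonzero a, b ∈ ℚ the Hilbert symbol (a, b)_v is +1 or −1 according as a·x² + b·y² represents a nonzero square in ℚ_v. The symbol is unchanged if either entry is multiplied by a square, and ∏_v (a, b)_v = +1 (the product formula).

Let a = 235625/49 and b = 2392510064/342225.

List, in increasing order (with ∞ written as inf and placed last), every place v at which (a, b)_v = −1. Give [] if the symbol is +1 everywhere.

[]

(a, b) ≡ (377, 1271) mod (ℚ^×)²; places V = {2, 3, 5, 7, 13, 29, 31, 41, ∞}.
(a,b)_∞: sgn(377)=+, sgn(1271)=+, so +1.
(a,b)_7: α=-2, u≡5; β=6, v≡4 (mod 7); (5|7)=-1, (4|7)=+1; sign (−1)^0·-1^6·+1^-2 = +1.
(a,b)_29: α=1, u≡22; β=0, v≡7 (mod 29); (22|29)=+1, (7|29)=+1; sign (−1)^0·+1^0·+1^1 = +1.
(a,b)_13: α=1, u≡12; β=-2, v≡10 (mod 13); (12|13)=+1, (10|13)=+1; sign (−1)^0·+1^-2·+1^1 = +1.
(a,b)_5: α=4, u≡3; β=-2, v≡1 (mod 5); (3|5)=-1, (1|5)=+1; sign (−1)^0·-1^-2·+1^4 = +1.
(a,b)_31: α=0, u≡10; β=1, v≡9 (mod 31); (10|31)=+1, (9|31)=+1; sign (−1)^0·+1^1·+1^0 = +1.
(a,b)_41: α=0, u≡10; β=1, v≡1 (mod 41); (10|41)=+1, (1|41)=+1; sign (−1)^0·+1^1·+1^0 = +1.
(a,b)_2: α=0, β=4; u≡1, v≡7 (mod 8); ε(u)ε(v)=0·1, αω(v)=0·0, βω(u)=4·0; sum ≡ 0  ⇒  +1.
(a,b)_3: α=0, u≡2; β=-4, v≡2 (mod 3); (2|3)=-1, (2|3)=-1; sign (−1)^0·-1^-4·-1^0 = +1.
Every local symbol is +1, so the conic 377·x² + 1271·y² = z² has ℚ_v-points for all v and hence a ℚ-point; (a, b / ℚ) ≅ M_2(ℚ).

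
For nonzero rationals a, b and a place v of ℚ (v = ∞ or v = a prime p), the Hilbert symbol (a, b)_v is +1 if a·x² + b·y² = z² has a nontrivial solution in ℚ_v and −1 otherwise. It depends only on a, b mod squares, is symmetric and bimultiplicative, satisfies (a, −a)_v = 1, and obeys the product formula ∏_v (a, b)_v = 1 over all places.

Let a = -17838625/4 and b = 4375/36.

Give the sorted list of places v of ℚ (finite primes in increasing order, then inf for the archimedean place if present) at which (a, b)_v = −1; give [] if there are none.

[2, 5]

Mod squares: a ≡ -713545, b ≡ 7. Check v ∈ {∞, 2, 3, 5, 7, 19, 29, 37}.
v=29: a=29^1·(≡13), b=29^0·(≡16) mod 29; (13|29)=+1, (16|29)=+1; (−1)^{1·0·14}·(+1)^0·(+1)^1 = +1.
v=19: a=19^1·(≡12), b=19^0·(≡7) mod 19; (12|19)=-1, (7|19)=+1; (−1)^{1·0·9}·(-1)^0·(+1)^1 = +1.
v=2: v_2(a)=-2, v_2(b)=-2; units ≡ 7, 7 (mod 8); ε·ε+αω+βω = 1·1+-2·0+-2·0 ≡ 1  ⇒  (a,b)_2 = -1.
v=5: a=5^3·(≡4), b=5^4·(≡2) mod 5; (4|5)=+1, (2|5)=-1; (−1)^{3·4·2}·(+1)^4·(-1)^3 = -1.
v=3: a=3^0·(≡2), b=3^-2·(≡1) mod 3; (2|3)=-1, (1|3)=+1; (−1)^{0·-2·1}·(-1)^-2·(+1)^0 = +1.
v=37: a=37^1·(≡24), b=37^0·(≡28) mod 37; (24|37)=-1, (28|37)=+1; (−1)^{1·0·18}·(-1)^0·(+1)^1 = +1.
v=∞: -713545 < 0 and 7 > 0  ⇒  (a,b)_∞ = +1.
v=7: a=7^1·(≡6), b=7^1·(≡2) mod 7; (6|7)=-1, (2|7)=+1; (−1)^{1·1·3}·(-1)^1·(+1)^1 = +1.
(-713545, 7 / ℚ) ramifies at {2, 5}: a division algebra.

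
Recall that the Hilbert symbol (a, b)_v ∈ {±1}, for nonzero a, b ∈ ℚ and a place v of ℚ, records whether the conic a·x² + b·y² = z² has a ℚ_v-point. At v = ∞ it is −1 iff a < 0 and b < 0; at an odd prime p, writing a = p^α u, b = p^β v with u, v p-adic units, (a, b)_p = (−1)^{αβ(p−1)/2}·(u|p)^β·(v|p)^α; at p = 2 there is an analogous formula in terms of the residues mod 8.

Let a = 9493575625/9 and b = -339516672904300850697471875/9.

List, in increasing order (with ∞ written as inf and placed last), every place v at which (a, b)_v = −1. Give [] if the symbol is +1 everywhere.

Mod squares: a ≡ 15189721, b ≡ -2449955. Check v ∈ {∞, 2, 3, 5, 17, 19, 31, 37, 41}.
v=17: a=17^1·(≡5), b=17^3·(≡3) mod 17; (5|17)=-1, (3|17)=-1; (−1)^{1·3·8}·(-1)^3·(-1)^1 = +1.
v=37: a=37^1·(≡29), b=37^3·(≡14) mod 37; (29|37)=-1, (14|37)=-1; (−1)^{1·3·18}·(-1)^3·(-1)^1 = +1.
v=31: a=31^1·(≡20), b=31^4·(≡11) mod 31; (20|31)=+1, (11|31)=-1; (−1)^{1·4·15}·(+1)^4·(-1)^1 = -1.
v=5: a=5^4·(≡4), b=5^5·(≡1) mod 5; (4|5)=+1, (1|5)=+1; (−1)^{4·5·2}·(+1)^5·(+1)^4 = +1.
v=19: a=19^1·(≡3), b=19^3·(≡8) mod 19; (3|19)=-1, (8|19)=-1; (−1)^{1·3·9}·(-1)^3·(-1)^1 = -1.
v=∞: 15189721 > 0 and -2449955 < 0  ⇒  (a,b)_∞ = +1.
v=2: v_2(a)=0, v_2(b)=0; units ≡ 1, 5 (mod 8); ε·ε+αω+βω = 0·0+0·1+0·0 ≡ 0  ⇒  (a,b)_2 = +1.
v=41: a=41^1·(≡1), b=41^3·(≡20) mod 41; (1|41)=+1, (20|41)=+1; (−1)^{1·3·20}·(+1)^3·(+1)^1 = +1.
v=3: a=3^-2·(≡1), b=3^-2·(≡1) mod 3; (1|3)=+1, (1|3)=+1; (−1)^{-2·-2·1}·(+1)^-2·(+1)^-2 = +1.
(15189721, -2449955 / ℚ) ramifies at {19, 31}: a division algebra.

[19, 31]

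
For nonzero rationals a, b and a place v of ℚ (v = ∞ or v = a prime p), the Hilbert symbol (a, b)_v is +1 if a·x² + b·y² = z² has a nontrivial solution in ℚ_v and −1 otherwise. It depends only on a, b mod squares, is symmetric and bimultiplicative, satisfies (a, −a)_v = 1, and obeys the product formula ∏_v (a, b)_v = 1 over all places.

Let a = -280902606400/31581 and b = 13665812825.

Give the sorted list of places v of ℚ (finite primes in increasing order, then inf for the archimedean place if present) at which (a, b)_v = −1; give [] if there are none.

[29, 53]

Mod squares: a ≡ -31349, b ≡ 247457. Check v ∈ {∞, 2, 3, 5, 7, 11, 13, 23, 29, 31, 47, 53}.
v=29: a=29^-1·(≡21), b=29^1·(≡5) mod 29; (21|29)=-1, (5|29)=+1; (−1)^{-1·1·14}·(-1)^1·(+1)^-1 = -1.
v=23: a=23^1·(≡7), b=23^1·(≡13) mod 23; (7|23)=-1, (13|23)=+1; (−1)^{1·1·11}·(-1)^1·(+1)^1 = +1.
v=47: a=47^1·(≡39), b=47^2·(≡3) mod 47; (39|47)=-1, (3|47)=+1; (−1)^{1·2·23}·(-1)^2·(+1)^1 = +1.
v=5: a=5^2·(≡4), b=5^2·(≡3) mod 5; (4|5)=+1, (3|5)=-1; (−1)^{2·2·2}·(+1)^2·(-1)^2 = +1.
v=2: v_2(a)=6, v_2(b)=0; units ≡ 3, 1 (mod 8); ε·ε+αω+βω = 1·0+6·0+0·1 ≡ 0  ⇒  (a,b)_2 = +1.
v=31: a=31^2·(≡22), b=31^0·(≡24) mod 31; (22|31)=-1, (24|31)=-1; (−1)^{2·0·15}·(-1)^0·(-1)^2 = +1.
v=53: a=53^0·(≡33), b=53^1·(≡48) mod 53; (33|53)=-1, (48|53)=-1; (−1)^{0·1·26}·(-1)^1·(-1)^0 = -1.
v=7: a=7^0·(≡1), b=7^1·(≡2) mod 7; (1|7)=+1, (2|7)=+1; (−1)^{0·1·3}·(+1)^1·(+1)^0 = +1.
v=13: a=13^2·(≡7), b=13^0·(≡2) mod 13; (7|13)=-1, (2|13)=-1; (−1)^{2·0·6}·(-1)^0·(-1)^2 = +1.
v=3: a=3^-2·(≡1), b=3^0·(≡2) mod 3; (1|3)=+1, (2|3)=-1; (−1)^{-2·0·1}·(+1)^0·(-1)^-2 = +1.
v=∞: -31349 < 0 and 247457 > 0  ⇒  (a,b)_∞ = +1.
v=11: a=11^-2·(≡3), b=11^0·(≡5) mod 11; (3|11)=+1, (5|11)=+1; (−1)^{-2·0·5}·(+1)^0·(+1)^-2 = +1.
|Ram(-31349, 247457)| = 2, even; anisotropic at {29, 53}.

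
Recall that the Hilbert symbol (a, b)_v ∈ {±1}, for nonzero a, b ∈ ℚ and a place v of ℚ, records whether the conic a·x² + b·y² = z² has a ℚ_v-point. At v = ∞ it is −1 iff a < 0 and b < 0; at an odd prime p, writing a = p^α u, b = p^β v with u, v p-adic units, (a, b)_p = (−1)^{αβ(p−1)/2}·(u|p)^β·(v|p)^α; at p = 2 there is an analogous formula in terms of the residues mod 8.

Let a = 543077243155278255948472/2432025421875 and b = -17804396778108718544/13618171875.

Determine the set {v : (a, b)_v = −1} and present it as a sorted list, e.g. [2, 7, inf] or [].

(a, b) ≡ (2133066, -87) mod (ℚ^×)²; places V = {2, 3, 5, 7, 11, 13, 19, 23, 29, 41, ∞}.
(a,b)_11: α=0, u≡5; β=-2, v≡3 (mod 11); (5|11)=+1, (3|11)=+1; sign (−1)^0·+1^-2·+1^0 = +1.
(a,b)_29: α=7, u≡21; β=5, v≡8 (mod 29); (21|29)=-1, (8|29)=-1; sign (−1)^0·-1^5·-1^7 = +1.
(a,b)_23: α=3, u≡8; β=2, v≡11 (mod 23); (8|23)=+1, (11|23)=-1; sign (−1)^0·+1^2·-1^3 = -1.
(a,b)_3: α=-3, u≡1; β=-1, v≡1 (mod 3); (1|3)=+1, (1|3)=+1; sign (−1)^1·+1^-1·+1^-3 = -1.
(a,b)_5: α=-6, u≡1; β=-6, v≡2 (mod 5); (1|5)=+1, (2|5)=-1; sign (−1)^0·+1^-6·-1^-6 = +1.
(a,b)_∞: sgn(2133066)=+, sgn(-87)=−, so +1.
(a,b)_13: α=1, u≡3; β=2, v≡12 (mod 13); (3|13)=+1, (12|13)=+1; sign (−1)^0·+1^2·+1^1 = +1.
(a,b)_41: α=3, u≡38; β=2, v≡36 (mod 41); (38|41)=-1, (36|41)=+1; sign (−1)^0·-1^2·+1^3 = +1.
(a,b)_7: α=-8, u≡3; β=-4, v≡4 (mod 7); (3|7)=-1, (4|7)=+1; sign (−1)^0·-1^-4·+1^-8 = +1.
(a,b)_19: α=2, u≡14; β=2, v≡10 (mod 19); (14|19)=-1, (10|19)=-1; sign (−1)^0·-1^2·-1^2 = +1.
(a,b)_2: α=3, β=4; u≡5, v≡1 (mod 8); ε(u)ε(v)=0·0, αω(v)=3·0, βω(u)=4·1; sum ≡ 0  ⇒  +1.
|Ram(2133066, -87)| = 2, even; anisotropic at {3, 23}.

[3, 23]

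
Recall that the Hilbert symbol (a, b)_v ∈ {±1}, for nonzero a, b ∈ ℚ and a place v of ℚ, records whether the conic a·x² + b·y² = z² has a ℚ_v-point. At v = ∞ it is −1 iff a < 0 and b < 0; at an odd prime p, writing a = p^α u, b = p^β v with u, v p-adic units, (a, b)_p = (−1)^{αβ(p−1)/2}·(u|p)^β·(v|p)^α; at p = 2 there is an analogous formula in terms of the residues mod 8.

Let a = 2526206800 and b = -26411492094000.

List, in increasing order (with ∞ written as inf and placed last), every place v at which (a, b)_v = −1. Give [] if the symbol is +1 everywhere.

[5, 41]

(a, b) ≡ (13, -135915) mod (ℚ^×)²; places V = {2, 3, 5, 13, 17, 41, ∞}.
(a,b)_17: α=2, u≡4; β=3, v≡5 (mod 17); (4|17)=+1, (5|17)=-1; sign (−1)^0·+1^3·-1^2 = +1.
(a,b)_41: α=2, u≡27; β=3, v≡3 (mod 41); (27|41)=-1, (3|41)=-1; sign (−1)^0·-1^3·-1^2 = -1.
(a,b)_5: α=2, u≡2; β=3, v≡3 (mod 5); (2|5)=-1, (3|5)=-1; sign (−1)^0·-1^3·-1^2 = -1.
(a,b)_∞: sgn(13)=+, sgn(-135915)=−, so +1.
(a,b)_3: α=0, u≡1; β=1, v≡1 (mod 3); (1|3)=+1, (1|3)=+1; sign (−1)^0·+1^1·+1^0 = +1.
(a,b)_2: α=4, β=4; u≡5, v≡5 (mod 8); ε(u)ε(v)=0·0, αω(v)=4·1, βω(u)=4·1; sum ≡ 0  ⇒  +1.
(a,b)_13: α=1, u≡3; β=1, v≡4 (mod 13); (3|13)=+1, (4|13)=+1; sign (−1)^0·+1^1·+1^1 = +1.
|Ram(13, -135915)| = 2, even; anisotropic at {5, 41}.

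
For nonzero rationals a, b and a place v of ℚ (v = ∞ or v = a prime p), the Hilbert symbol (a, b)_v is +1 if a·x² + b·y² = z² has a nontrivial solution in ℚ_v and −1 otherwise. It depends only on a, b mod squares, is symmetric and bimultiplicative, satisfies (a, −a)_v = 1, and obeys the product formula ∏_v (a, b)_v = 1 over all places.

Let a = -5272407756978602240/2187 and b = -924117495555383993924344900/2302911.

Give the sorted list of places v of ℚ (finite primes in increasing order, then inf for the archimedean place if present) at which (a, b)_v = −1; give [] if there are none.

Mod squares: a ≡ -195, b ≡ -1312311. Check v ∈ {∞, 2, 3, 5, 7, 11, 13, 19, 23}.
v=5: a=5^1·(≡1), b=5^2·(≡4) mod 5; (1|5)=+1, (4|5)=+1; (−1)^{1·2·2}·(+1)^2·(+1)^1 = +1.
v=19: a=19^2·(≡3), b=19^5·(≡13) mod 19; (3|19)=-1, (13|19)=-1; (−1)^{2·5·9}·(-1)^5·(-1)^2 = -1.
v=2: v_2(a)=8, v_2(b)=2; units ≡ 5, 1 (mod 8); ε·ε+αω+βω = 0·0+8·0+2·1 ≡ 0  ⇒  (a,b)_2 = +1.
v=∞: -195 < 0 and -1312311 < 0  ⇒  (a,b)_∞ = -1.
v=11: a=11^2·(≡4), b=11^3·(≡1) mod 11; (4|11)=+1, (1|11)=+1; (−1)^{2·3·5}·(+1)^3·(+1)^2 = +1.
v=7: a=7^2·(≡2), b=7^7·(≡1) mod 7; (2|7)=+1, (1|7)=+1; (−1)^{2·7·3}·(+1)^7·(+1)^2 = +1.
v=3: a=3^-7·(≡1), b=3^-11·(≡2) mod 3; (1|3)=+1, (2|3)=-1; (−1)^{-7·-11·1}·(+1)^-11·(-1)^-7 = +1.
v=13: a=13^1·(≡6), b=13^-1·(≡11) mod 13; (6|13)=-1, (11|13)=-1; (−1)^{1·-1·6}·(-1)^-1·(-1)^1 = +1.
v=23: a=23^6·(≡3), b=23^7·(≡6) mod 23; (3|23)=+1, (6|23)=+1; (−1)^{6·7·11}·(+1)^7·(+1)^6 = +1.
|Ram(-195, -1312311)| = 2, even; anisotropic at {19, ∞}.

[19, inf]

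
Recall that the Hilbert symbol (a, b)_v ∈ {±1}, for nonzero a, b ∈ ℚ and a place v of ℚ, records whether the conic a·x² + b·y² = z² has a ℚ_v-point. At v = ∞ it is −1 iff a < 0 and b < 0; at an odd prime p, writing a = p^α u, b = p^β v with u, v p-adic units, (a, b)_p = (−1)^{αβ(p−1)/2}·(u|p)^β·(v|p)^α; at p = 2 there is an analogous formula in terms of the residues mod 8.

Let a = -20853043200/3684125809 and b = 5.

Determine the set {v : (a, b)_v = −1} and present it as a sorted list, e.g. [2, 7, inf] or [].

[5, 17]

Mod squares: a ≡ -187, b ≡ 5. Check v ∈ {∞, 2, 3, 5, 7, 11, 13, 17, 23, 29}.
v=13: a=13^-2·(≡6), b=13^0·(≡5) mod 13; (6|13)=-1, (5|13)=-1; (−1)^{-2·0·6}·(-1)^0·(-1)^-2 = +1.
v=3: a=3^2·(≡2), b=3^0·(≡2) mod 3; (2|3)=-1, (2|3)=-1; (−1)^{2·0·1}·(-1)^0·(-1)^2 = +1.
v=29: a=29^-2·(≡23), b=29^0·(≡5) mod 29; (23|29)=+1, (5|29)=+1; (−1)^{-2·0·14}·(+1)^0·(+1)^-2 = +1.
v=17: a=17^1·(≡7), b=17^0·(≡5) mod 17; (7|17)=-1, (5|17)=-1; (−1)^{1·0·8}·(-1)^0·(-1)^1 = -1.
v=11: a=11^3·(≡1), b=11^0·(≡5) mod 11; (1|11)=+1, (5|11)=+1; (−1)^{3·0·5}·(+1)^0·(+1)^3 = +1.
v=5: a=5^2·(≡3), b=5^1·(≡1) mod 5; (3|5)=-1, (1|5)=+1; (−1)^{2·1·2}·(-1)^1·(+1)^2 = -1.
v=23: a=23^-2·(≡5), b=23^0·(≡5) mod 23; (5|23)=-1, (5|23)=-1; (−1)^{-2·0·11}·(-1)^0·(-1)^-2 = +1.
v=∞: -187 < 0 and 5 > 0  ⇒  (a,b)_∞ = +1.
v=2: v_2(a)=12, v_2(b)=0; units ≡ 5, 5 (mod 8); ε·ε+αω+βω = 0·0+12·1+0·1 ≡ 0  ⇒  (a,b)_2 = +1.
v=7: a=7^-2·(≡1), b=7^0·(≡5) mod 7; (1|7)=+1, (5|7)=-1; (−1)^{-2·0·3}·(+1)^0·(-1)^-2 = +1.
(-187, 5 / ℚ) ramifies at {5, 17}: a division algebra.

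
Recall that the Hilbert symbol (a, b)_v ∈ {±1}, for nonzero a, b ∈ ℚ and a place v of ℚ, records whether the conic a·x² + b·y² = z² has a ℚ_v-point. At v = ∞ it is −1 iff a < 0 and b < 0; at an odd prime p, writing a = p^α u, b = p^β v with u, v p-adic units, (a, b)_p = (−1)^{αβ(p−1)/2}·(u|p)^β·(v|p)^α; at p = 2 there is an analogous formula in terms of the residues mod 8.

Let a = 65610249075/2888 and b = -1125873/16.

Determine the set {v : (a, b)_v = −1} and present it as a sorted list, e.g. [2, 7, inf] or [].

Mod squares: a ≡ 966, b ≡ -2553. Check v ∈ {∞, 2, 3, 5, 7, 19, 23, 37}.
v=19: a=19^-2·(≡7), b=19^0·(≡3) mod 19; (7|19)=+1, (3|19)=-1; (−1)^{-2·0·9}·(+1)^0·(-1)^-2 = +1.
v=5: a=5^2·(≡1), b=5^0·(≡2) mod 5; (1|5)=+1, (2|5)=-1; (−1)^{2·0·2}·(+1)^0·(-1)^2 = +1.
v=23: a=23^1·(≡21), b=23^1·(≡1) mod 23; (21|23)=-1, (1|23)=+1; (−1)^{1·1·11}·(-1)^1·(+1)^1 = +1.
v=7: a=7^3·(≡5), b=7^2·(≡2) mod 7; (5|7)=-1, (2|7)=+1; (−1)^{3·2·3}·(-1)^2·(+1)^3 = +1.
v=∞: 966 > 0 and -2553 < 0  ⇒  (a,b)_∞ = +1.
v=37: a=37^2·(≡28), b=37^1·(≡6) mod 37; (28|37)=+1, (6|37)=-1; (−1)^{2·1·18}·(+1)^1·(-1)^2 = +1.
v=3: a=3^5·(≡1), b=3^3·(≡1) mod 3; (1|3)=+1, (1|3)=+1; (−1)^{5·3·1}·(+1)^3·(+1)^5 = -1.
v=2: v_2(a)=-3, v_2(b)=-4; units ≡ 3, 7 (mod 8); ε·ε+αω+βω = 1·1+-3·0+-4·1 ≡ 1  ⇒  (a,b)_2 = -1.
(966, -2553 / ℚ) ramifies at {2, 3}: a division algebra.

[2, 3]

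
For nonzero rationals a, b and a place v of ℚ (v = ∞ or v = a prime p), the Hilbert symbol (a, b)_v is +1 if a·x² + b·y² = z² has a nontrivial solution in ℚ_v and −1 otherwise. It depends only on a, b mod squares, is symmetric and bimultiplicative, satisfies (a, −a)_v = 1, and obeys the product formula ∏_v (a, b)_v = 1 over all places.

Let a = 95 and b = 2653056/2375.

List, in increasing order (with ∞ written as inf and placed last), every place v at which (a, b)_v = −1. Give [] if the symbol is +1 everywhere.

Mod squares: a ≡ 95, b ≡ 8930. Check v ∈ {∞, 2, 3, 5, 7, 19, 47}.
v=5: a=5^1·(≡4), b=5^-3·(≡4) mod 5; (4|5)=+1, (4|5)=+1; (−1)^{1·-3·2}·(+1)^-3·(+1)^1 = +1.
v=47: a=47^0·(≡1), b=47^1·(≡32) mod 47; (1|47)=+1, (32|47)=+1; (−1)^{0·1·23}·(+1)^1·(+1)^0 = +1.
v=19: a=19^1·(≡5), b=19^-1·(≡13) mod 19; (5|19)=+1, (13|19)=-1; (−1)^{1·-1·9}·(+1)^-1·(-1)^1 = +1.
v=∞: 95 > 0 and 8930 > 0  ⇒  (a,b)_∞ = +1.
v=3: a=3^0·(≡2), b=3^2·(≡2) mod 3; (2|3)=-1, (2|3)=-1; (−1)^{0·2·1}·(-1)^2·(-1)^0 = +1.
v=7: a=7^0·(≡4), b=7^2·(≡3) mod 7; (4|7)=+1, (3|7)=-1; (−1)^{0·2·3}·(+1)^2·(-1)^0 = +1.
v=2: v_2(a)=0, v_2(b)=7; units ≡ 7, 1 (mod 8); ε·ε+αω+βω = 1·0+0·0+7·0 ≡ 0  ⇒  (a,b)_2 = +1.
Every local symbol is +1, so the conic 95·x² + 8930·y² = z² has ℚ_v-points for all v and hence a ℚ-point; (a, b / ℚ) ≅ M_2(ℚ).

[]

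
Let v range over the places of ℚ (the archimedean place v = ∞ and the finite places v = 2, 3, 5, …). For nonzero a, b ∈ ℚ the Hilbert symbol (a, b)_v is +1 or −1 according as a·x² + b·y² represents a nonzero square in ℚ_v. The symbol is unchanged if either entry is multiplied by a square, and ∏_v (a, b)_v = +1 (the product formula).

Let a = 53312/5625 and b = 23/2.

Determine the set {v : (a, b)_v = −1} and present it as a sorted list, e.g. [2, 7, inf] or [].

Mod squares: a ≡ 17, b ≡ 46. Check v ∈ {∞, 2, 3, 5, 7, 17, 23}.
v=7: a=7^2·(≡6), b=7^0·(≡1) mod 7; (6|7)=-1, (1|7)=+1; (−1)^{2·0·3}·(-1)^0·(+1)^2 = +1.
v=2: v_2(a)=6, v_2(b)=-1; units ≡ 1, 7 (mod 8); ε·ε+αω+βω = 0·1+6·0+-1·0 ≡ 0  ⇒  (a,b)_2 = +1.
v=23: a=23^0·(≡14), b=23^1·(≡12) mod 23; (14|23)=-1, (12|23)=+1; (−1)^{0·1·11}·(-1)^1·(+1)^0 = -1.
v=3: a=3^-2·(≡2), b=3^0·(≡1) mod 3; (2|3)=-1, (1|3)=+1; (−1)^{-2·0·1}·(-1)^0·(+1)^-2 = +1.
v=17: a=17^1·(≡13), b=17^0·(≡3) mod 17; (13|17)=+1, (3|17)=-1; (−1)^{1·0·8}·(+1)^0·(-1)^1 = -1.
v=5: a=5^-4·(≡3), b=5^0·(≡4) mod 5; (3|5)=-1, (4|5)=+1; (−1)^{-4·0·2}·(-1)^0·(+1)^-4 = +1.
v=∞: 17 > 0 and 46 > 0  ⇒  (a,b)_∞ = +1.
|Ram(17, 46)| = 2, even; anisotropic at {17, 23}.

[17, 23]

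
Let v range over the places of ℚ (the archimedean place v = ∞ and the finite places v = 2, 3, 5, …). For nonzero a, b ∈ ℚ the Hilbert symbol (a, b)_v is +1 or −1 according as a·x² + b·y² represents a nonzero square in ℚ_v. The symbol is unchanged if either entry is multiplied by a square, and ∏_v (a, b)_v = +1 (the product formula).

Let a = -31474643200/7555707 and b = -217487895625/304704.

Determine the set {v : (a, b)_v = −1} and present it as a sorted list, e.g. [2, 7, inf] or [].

(a, b) ≡ (-51051, -17017) mod (ℚ^×)²; places V = {2, 3, 5, 7, 11, 13, 17, 23, ∞}.
(a,b)_7: α=1, u≡4; β=1, v≡6 (mod 7); (4|7)=+1, (6|7)=-1; sign (−1)^1·+1^1·-1^1 = +1.
(a,b)_5: α=2, u≡1; β=4, v≡3 (mod 5); (1|5)=+1, (3|5)=-1; sign (−1)^0·+1^4·-1^2 = +1.
(a,b)_2: α=8, β=-6; u≡5, v≡7 (mod 8); ε(u)ε(v)=0·1, αω(v)=8·0, βω(u)=-6·1; sum ≡ 0  ⇒  +1.
(a,b)_3: α=-3, u≡2; β=-2, v≡2 (mod 3); (2|3)=-1, (2|3)=-1; sign (−1)^0·-1^-2·-1^-3 = -1.
(a,b)_13: α=1, u≡3; β=3, v≡12 (mod 13); (3|13)=+1, (12|13)=+1; sign (−1)^0·+1^3·+1^1 = +1.
(a,b)_11: α=1, u≡4; β=3, v≡3 (mod 11); (4|11)=+1, (3|11)=+1; sign (−1)^1·+1^3·+1^1 = -1.
(a,b)_23: α=-4, u≡1; β=-2, v≡1 (mod 23); (1|23)=+1, (1|23)=+1; sign (−1)^0·+1^-2·+1^-4 = +1.
(a,b)_∞: sgn(-51051)=−, sgn(-17017)=−, so -1.
(a,b)_17: α=3, u≡14; β=1, v≡13 (mod 17); (14|17)=-1, (13|17)=+1; sign (−1)^0·-1^1·+1^3 = -1.
Ram(-51051, -17017) = {3, 11, 17, ∞}; no ℚ_3-point on the conic.

[3, 11, 17, inf]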